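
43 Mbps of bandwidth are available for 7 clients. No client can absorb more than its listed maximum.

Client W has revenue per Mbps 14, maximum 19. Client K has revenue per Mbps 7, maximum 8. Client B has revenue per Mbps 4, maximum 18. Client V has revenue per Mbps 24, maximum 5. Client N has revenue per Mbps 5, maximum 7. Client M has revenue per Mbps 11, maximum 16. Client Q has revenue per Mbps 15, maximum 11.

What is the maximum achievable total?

Order the clients by revenue per Mbps: Client V 24 > Client Q 15 > Client W 14 > Client M 11 > Client K 7 > Client N 5 > Client B 4.
Give Client V 5 to hit its cap of 5 ; 38 left.
Client Q takes 11 to reach its cap of 11 ; 27 left.
Give Client W 19 to hit its cap of 19 ; 8 left.
Only 8 left; Client M takes them to reach 8.
Total = 14×19 + 24×5 + 11×8 + 15×11 = 639.

639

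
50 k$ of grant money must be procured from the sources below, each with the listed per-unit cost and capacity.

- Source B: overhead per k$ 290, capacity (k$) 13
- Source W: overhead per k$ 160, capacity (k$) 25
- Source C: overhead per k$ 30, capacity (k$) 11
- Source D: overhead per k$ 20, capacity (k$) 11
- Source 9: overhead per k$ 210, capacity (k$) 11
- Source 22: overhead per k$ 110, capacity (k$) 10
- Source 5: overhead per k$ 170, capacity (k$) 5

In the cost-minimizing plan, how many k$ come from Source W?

Fill from the cheapest source first.
Take 11 from Source D at 20 → need 39 more.
Source C (30): use full 11 → 28 k$ to go.
Take 10 from Source 22 at 110 → need 18 more.
Source W (160): take the remaining 18 → done.
Source 5, Source 9, Source B: unused.

18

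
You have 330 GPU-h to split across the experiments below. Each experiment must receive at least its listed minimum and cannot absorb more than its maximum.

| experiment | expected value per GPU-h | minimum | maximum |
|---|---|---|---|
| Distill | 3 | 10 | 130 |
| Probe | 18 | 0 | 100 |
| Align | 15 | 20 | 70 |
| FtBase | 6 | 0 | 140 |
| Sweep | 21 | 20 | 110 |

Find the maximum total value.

Meeting every minimum uses 10+0+20+0+20 = 50 GPU-h, leaving 280.
Rank by expected value per GPU-h: Sweep 21 > Probe 18 > Align 15 > FtBase 6 > Distill 3.
Give Sweep 90 more to hit its cap of 110 ; 190 left.
Probe: +100 to 100 (cap) ; 90 left.
Align takes 50 more to reach its cap of 70 ; 40 left.
FtBase has room for 140 more but only 40 remain, so it gets 40.
Total = 3×10 + 18×100 + 15×70 + 6×40 + 21×110 = 5430.

5430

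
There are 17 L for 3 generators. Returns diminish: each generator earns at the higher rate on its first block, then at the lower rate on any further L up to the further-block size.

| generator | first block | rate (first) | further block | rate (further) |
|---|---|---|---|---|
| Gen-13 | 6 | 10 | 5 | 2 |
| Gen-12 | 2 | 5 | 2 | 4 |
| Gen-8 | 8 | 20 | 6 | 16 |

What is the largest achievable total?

Order all 6 blocks by rate: Gen-8/first 20 > Gen-8/second 16 > Gen-13/first 10 > Gen-12/first 5 > Gen-12/second 4 > Gen-13/second 2.
Gen-8/first (20): +8 — 9 left.
Gen-8/second (16): +6 — 3 left.
Gen-13 first at 10: only 3 left, fill 3.
Total = 20×8 + 16×6 + 10×3 = 286.

286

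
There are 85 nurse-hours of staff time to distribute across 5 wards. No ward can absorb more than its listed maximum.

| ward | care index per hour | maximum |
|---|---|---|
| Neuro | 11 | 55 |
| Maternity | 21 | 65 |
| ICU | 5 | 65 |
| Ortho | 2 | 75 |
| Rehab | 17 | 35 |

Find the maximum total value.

1705

Highest care index per hour first: Maternity 21 > Rehab 17 > Neuro 11 > ICU 5 > Ortho 2.
Maternity takes 65 to reach its cap of 65 — 20 left.
Rehab: +20 (room for 35) → 20. Pool exhausted.
Total = 21×65 + 17×20 = 1705.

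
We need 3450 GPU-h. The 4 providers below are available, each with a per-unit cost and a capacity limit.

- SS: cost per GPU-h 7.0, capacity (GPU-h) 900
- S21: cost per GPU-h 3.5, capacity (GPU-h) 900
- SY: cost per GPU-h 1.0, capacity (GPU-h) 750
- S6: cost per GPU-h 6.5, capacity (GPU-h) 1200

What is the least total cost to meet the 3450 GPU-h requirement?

15900

Fill from the cheapest provider first.
Take 750 from SY at 1.0 — need 2700 more.
Take 900 from S21 at 3.5 — need 1800 more.
S6 (6.5): use full 1200 — 600 GPU-h to go.
SS at 7.0: take 600 of its 900 — requirement met.
Cost = 750×1.0 + 900×3.5 + 1200×6.5 + 600×7.0 = 15900.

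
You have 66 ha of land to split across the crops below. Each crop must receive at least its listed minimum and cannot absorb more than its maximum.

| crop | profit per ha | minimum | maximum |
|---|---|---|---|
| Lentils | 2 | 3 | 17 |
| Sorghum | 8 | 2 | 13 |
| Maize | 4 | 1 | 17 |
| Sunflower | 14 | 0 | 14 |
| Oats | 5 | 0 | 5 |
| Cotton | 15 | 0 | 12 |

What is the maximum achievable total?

583

Meeting every minimum uses 3+2+1+0+0+0 = 6 ha, leaving 60.
Order the crops by profit per ha: Cotton 15 > Sunflower 14 > Sorghum 8 > Oats 5 > Maize 4 > Lentils 2.
Cotton: +12 to 12 (cap) ; 48 left.
Give Sunflower 14 more to hit its cap of 14 ; 34 left.
Sorghum: +11 to 13 (cap) ; 23 left.
Oats takes 5 more to reach its cap of 5 ; 18 left.
Maize takes 16 more to reach its cap of 17 ; 2 left.
Lentils: +2 (room for 14) → 5. Pool exhausted.
Total = 2×5 + 8×13 + 4×17 + 14×14 + 5×5 + 15×12 = 583.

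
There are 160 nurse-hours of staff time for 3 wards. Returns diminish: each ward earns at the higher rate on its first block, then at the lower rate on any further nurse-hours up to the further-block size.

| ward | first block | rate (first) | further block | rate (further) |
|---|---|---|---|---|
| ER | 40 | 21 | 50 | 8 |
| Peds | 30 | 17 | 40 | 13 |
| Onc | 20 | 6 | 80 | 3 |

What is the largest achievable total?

2270

Rank every tier by rate: ER/tier1 21 > Peds/tier1 17 > Peds/tier2 13 > ER/tier2 8 > Onc/tier1 6 > Onc/tier2 3.
ER/tier1 (21): +40 ; 120 left.
Fill Peds tier1 block (30 at 17) ; 90 left.
Fill Peds tier2 block (40 at 13) ; 50 left.
ER tier2 at 8: fill all 50 ; 0 left.
Total = 21×40 + 17×30 + 13×40 + 8×50 = 2270.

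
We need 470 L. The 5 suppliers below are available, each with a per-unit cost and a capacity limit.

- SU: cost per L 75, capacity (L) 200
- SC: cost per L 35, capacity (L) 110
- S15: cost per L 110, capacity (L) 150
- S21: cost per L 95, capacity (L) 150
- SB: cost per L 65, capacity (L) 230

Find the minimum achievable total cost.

Fill from the cheapest supplier first.
SC at 35: take all 110 L → 360 still needed.
Take 230 from SB at 65 → need 130 more.
SU (75): take the remaining 130 → done.
S21, S15: unused.
Cost = 110×35 + 230×65 + 130×75 = 28550.

28550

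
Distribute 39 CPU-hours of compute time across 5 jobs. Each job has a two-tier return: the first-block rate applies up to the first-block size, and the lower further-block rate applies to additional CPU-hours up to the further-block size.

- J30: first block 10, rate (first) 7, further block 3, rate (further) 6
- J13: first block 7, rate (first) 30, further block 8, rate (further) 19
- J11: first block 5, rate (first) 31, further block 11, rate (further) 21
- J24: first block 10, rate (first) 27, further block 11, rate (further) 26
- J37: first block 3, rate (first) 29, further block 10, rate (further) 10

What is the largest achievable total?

1071

Order all 10 blocks by rate: J11/T1 31 > J13/T1 30 > J37/T1 29 > J24/T1 27 > J24/T2 26 > J11/T2 21 > J13/T2 19 > J37/T2 10 > J30/T1 7 > J30/T2 6.
J11/T1 (31): +5 → 34 left.
J13 T1 at 30: fill all 7 → 27 left.
Fill J37 T1 block (3 at 29) → 24 left.
Fill J24 T1 block (10 at 27) → 14 left.
J24 T2 at 26: fill all 11 → 3 left.
J11/T2: +3 of 11 at 21; pool empty.
Total = 31×5 + 30×7 + 29×3 + 27×10 + 26×11 + 21×3 = 1071.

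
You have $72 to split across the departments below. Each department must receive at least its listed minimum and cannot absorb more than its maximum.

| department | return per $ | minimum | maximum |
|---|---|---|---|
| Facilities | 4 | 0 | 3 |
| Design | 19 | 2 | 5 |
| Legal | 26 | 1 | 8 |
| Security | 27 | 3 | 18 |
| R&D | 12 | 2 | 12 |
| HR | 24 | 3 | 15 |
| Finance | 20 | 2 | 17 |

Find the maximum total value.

1597

Meeting every minimum uses 0+2+1+3+2+3+2 = 13 $, leaving 59.
Highest return per $ first: Security 27 > Legal 26 > HR 24 > Finance 20 > Design 19 > R&D 12 > Facilities 4.
Security takes 15 more to reach its cap of 18 — 44 left.
Legal takes 7 more to reach its cap of 8 — 37 left.
Give HR 12 more to hit its cap of 15 — 25 left.
Give Finance 15 more to hit its cap of 17 — 10 left.
Design: +3 to 5 (cap) — 7 left.
R&D: +7 (room for 10) → 9. Pool exhausted.
Total = 19×5 + 26×8 + 27×18 + 12×9 + 24×15 + 20×17 = 1597.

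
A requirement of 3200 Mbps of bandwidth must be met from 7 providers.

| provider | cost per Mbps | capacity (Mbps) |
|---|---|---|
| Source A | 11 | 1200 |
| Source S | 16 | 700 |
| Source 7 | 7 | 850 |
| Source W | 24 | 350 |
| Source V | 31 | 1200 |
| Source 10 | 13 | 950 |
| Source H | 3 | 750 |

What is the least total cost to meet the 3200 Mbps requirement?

26600

Fill from the cheapest provider first.
Source H at 3: take all 750 Mbps → 2450 still needed.
Source 7 at 7: take all 850 Mbps → 1600 still needed.
Source A (11): use full 1200 → 400 Mbps to go.
Source 10 at 13: take 400 of its 950 → requirement met.
Source S, Source W, Source V: unused.
Cost = 750×3 + 850×7 + 1200×11 + 400×13 = 26600.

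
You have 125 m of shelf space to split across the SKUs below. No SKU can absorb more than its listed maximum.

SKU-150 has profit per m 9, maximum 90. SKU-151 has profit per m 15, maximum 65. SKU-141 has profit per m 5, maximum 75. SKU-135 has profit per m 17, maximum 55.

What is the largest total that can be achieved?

Order the SKUs by profit per m: SKU-135 17 > SKU-151 15 > SKU-150 9 > SKU-141 5.
SKU-135 takes 55 to reach its cap of 55 — 70 left.
SKU-151: +65 to 65 (cap) — 5 left.
SKU-150: +5 (room for 90) → 5. Pool exhausted.
Total = 9×5 + 15×65 + 17×55 = 1955.

1955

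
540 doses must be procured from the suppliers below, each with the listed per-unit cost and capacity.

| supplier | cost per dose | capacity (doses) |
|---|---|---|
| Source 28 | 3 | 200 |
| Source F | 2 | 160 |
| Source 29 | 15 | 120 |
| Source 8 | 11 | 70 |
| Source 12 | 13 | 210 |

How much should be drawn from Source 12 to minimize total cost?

110

Use suppliers in increasing cost order.
Source F at 2: take all 160 doses → 380 still needed.
Source 28 at 3: take all 200 doses → 180 still needed.
Source 8 at 11: take all 70 doses → 110 still needed.
Source 12 at 13: take 110 of its 210 → requirement met.
Source 29: unused.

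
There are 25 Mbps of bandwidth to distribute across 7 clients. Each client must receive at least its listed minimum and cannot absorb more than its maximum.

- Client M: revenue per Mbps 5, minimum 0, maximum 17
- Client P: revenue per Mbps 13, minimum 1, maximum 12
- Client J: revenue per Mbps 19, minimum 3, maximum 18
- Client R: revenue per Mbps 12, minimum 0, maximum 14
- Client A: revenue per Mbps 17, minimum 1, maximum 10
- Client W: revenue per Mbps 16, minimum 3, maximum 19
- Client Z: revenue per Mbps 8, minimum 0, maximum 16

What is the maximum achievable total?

Meeting every minimum uses 0+1+3+0+1+3+0 = 8 Mbps, leaving 17.
Order the clients by revenue per Mbps: Client J 19 > Client A 17 > Client W 16 > Client P 13 > Client R 12 > Client Z 8 > Client M 5.
Client J takes 15 more to reach its cap of 18 → 2 left.
Client A: +2 (room for 9) → 3. Pool exhausted.
Total = 13×1 + 19×18 + 17×3 + 16×3 = 454.

454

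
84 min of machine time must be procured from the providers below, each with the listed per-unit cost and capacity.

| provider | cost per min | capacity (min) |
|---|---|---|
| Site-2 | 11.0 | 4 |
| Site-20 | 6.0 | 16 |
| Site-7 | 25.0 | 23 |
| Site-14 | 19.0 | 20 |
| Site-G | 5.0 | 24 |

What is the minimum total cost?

Cheapest first:
Take 24 from Site-G at 5.0 — need 60 more.
Site-20 (6.0): use full 16 — 44 min to go.
Site-2 at 11.0: take all 4 min — 40 still needed.
Site-14 (19.0): use full 20 — 20 min to go.
Site-7 at 25.0: take 20 of its 23 — requirement met.
Cost = 24×5.0 + 16×6.0 + 4×11.0 + 20×19.0 + 20×25.0 = 1140.

1140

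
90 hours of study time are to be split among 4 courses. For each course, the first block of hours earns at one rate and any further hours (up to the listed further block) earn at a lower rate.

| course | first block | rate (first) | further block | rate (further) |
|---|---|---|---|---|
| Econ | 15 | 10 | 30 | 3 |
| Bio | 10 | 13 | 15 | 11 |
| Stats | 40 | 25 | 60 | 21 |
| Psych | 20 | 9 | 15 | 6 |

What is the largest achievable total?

2050

Order all 8 blocks by rate: Stats/first 25 > Stats/second 21 > Bio/first 13 > Bio/second 11 > Econ/first 10 > Psych/first 9 > Psych/second 6 > Econ/second 3.
Fill Stats first block (40 at 25) → 50 left.
Stats second at 21: only 50 left, fill 50.
Total = 25×40 + 21×50 = 2050.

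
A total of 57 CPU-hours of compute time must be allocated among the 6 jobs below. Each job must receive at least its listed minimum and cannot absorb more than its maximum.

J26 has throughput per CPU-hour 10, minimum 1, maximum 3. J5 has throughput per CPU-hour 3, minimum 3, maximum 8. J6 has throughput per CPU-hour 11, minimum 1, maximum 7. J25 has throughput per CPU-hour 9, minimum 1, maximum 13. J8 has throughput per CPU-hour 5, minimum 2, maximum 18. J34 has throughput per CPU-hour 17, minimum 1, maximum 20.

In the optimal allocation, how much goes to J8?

11

Meeting every minimum uses 1+3+1+1+2+1 = 9 CPU-hours, leaving 48.
Highest throughput per CPU-hour first: J34 17 > J6 11 > J26 10 > J25 9 > J8 5 > J5 3.
J34 takes 19 more to reach its cap of 20 — 29 left.
Give J6 6 more to hit its cap of 7 — 23 left.
J26 takes 2 more to reach its cap of 3 — 21 left.
J25: +12 to 13 (cap) — 9 left.
J8 has room for 16 more but only 9 remain, so it gets 11.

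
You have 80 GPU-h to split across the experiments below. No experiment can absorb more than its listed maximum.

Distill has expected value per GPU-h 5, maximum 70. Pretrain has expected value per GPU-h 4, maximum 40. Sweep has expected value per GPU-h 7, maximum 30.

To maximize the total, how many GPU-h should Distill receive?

50

Order the experiments by expected value per GPU-h: Sweep 7 > Distill 5 > Pretrain 4.
Sweep takes 30 to reach its cap of 30 — 50 left.
Distill has room for 70 but only 50 remain, so it gets 50.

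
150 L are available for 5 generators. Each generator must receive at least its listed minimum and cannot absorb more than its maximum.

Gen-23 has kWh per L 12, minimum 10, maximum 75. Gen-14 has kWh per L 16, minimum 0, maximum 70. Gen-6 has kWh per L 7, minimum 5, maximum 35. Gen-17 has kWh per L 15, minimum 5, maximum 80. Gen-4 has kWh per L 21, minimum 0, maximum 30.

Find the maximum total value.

Meeting every minimum uses 10+0+5+5+0 = 20 L, leaving 130.
Order the generators by kWh per L: Gen-4 21 > Gen-14 16 > Gen-17 15 > Gen-23 12 > Gen-6 7.
Gen-4 takes 30 more to reach its cap of 30 — 100 left.
Gen-14: +70 to 70 (cap) — 30 left.
Gen-17 has room for 75 more but only 30 remain, so it gets 35.
Total = 12×10 + 16×70 + 7×5 + 15×35 + 21×30 = 2430.

2430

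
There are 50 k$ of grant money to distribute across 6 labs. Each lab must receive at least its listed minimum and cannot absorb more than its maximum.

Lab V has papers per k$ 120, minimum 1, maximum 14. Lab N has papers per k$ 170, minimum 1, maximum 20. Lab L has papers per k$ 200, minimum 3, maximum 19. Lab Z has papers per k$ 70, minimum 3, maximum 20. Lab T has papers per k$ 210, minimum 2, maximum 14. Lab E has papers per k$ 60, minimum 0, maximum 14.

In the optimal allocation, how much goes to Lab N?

13

Meeting every minimum uses 1+1+3+3+2+0 = 10 k$, leaving 40.
Order the labs by papers per k$: Lab T 210 > Lab L 200 > Lab N 170 > Lab V 120 > Lab Z 70 > Lab E 60.
Lab T: +12 to 14 (cap) → 28 left.
Lab L takes 16 more to reach its cap of 19 → 12 left.
Only 12 left; Lab N takes them to reach 13.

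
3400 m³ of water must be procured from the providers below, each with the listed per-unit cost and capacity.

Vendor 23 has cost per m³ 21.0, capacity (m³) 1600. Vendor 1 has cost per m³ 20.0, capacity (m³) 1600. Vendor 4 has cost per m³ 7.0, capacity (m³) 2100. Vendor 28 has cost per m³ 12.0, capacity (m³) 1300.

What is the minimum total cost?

30300

Use providers in increasing cost order.
Take 2100 from Vendor 4 at 7.0 → need 1300 more.
Vendor 28 at 12.0: take all 1300 m³ → 0 still needed.
Vendor 1, Vendor 23: unused.
Cost = 2100×7.0 + 1300×12.0 = 30300.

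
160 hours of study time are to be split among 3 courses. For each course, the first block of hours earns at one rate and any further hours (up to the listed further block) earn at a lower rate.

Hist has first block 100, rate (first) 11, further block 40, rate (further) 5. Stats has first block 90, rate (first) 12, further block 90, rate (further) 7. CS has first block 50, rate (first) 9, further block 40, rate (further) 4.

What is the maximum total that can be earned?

Rank every tier by rate: Stats/tier1 12 > Hist/tier1 11 > CS/tier1 9 > Stats/tier2 7 > Hist/tier2 5 > CS/tier2 4.
Stats/tier1 (12): +90 → 70 left.
Hist/tier1: +70 of 100 at 11; pool empty.
Total = 12×90 + 11×70 = 1850.

1850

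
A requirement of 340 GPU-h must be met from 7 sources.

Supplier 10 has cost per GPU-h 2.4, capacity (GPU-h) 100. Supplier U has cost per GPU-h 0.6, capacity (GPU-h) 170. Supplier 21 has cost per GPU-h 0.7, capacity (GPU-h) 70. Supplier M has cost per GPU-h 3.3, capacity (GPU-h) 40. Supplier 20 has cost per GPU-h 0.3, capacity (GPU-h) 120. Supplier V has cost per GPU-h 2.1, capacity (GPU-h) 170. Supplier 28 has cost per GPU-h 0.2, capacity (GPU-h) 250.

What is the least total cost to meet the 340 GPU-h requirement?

77

Fill from the cheapest source first.
Supplier 28 at 0.2: take all 250 GPU-h → 90 still needed.
Take 90 from Supplier 20 at 0.3 to finish.
Supplier U, Supplier 21, Supplier V, Supplier 10, Supplier M: unused.
Cost = 250×0.2 + 90×0.3 = 77.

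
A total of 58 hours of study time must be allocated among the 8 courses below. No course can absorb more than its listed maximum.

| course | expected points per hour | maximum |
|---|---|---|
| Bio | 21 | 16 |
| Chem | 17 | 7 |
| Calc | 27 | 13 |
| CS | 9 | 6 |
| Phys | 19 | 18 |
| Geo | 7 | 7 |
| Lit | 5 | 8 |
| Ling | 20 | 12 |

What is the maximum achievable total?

Rank by expected points per hour: Calc 27 > Bio 21 > Ling 20 > Phys 19 > Chem 17 > CS 9 > Geo 7 > Lit 5.
Calc takes 13 to reach its cap of 13 ; 45 left.
Bio takes 16 to reach its cap of 16 ; 29 left.
Ling takes 12 to reach its cap of 12 ; 17 left.
Phys: +17 (room for 18) → 17. Pool exhausted.
Total = 21×16 + 27×13 + 19×17 + 20×12 = 1250.

1250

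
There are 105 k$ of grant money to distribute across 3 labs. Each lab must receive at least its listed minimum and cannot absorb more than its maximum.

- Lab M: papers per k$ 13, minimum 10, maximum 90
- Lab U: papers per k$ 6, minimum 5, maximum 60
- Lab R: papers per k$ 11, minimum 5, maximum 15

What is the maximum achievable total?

1310

Meeting every minimum uses 10+5+5 = 20 k$, leaving 85.
Rank by papers per k$: Lab M 13 > Lab R 11 > Lab U 6.
Give Lab M 80 more to hit its cap of 90 → 5 left.
Only 5 left; Lab R takes them to reach 10.
Total = 13×90 + 6×5 + 11×10 = 1310.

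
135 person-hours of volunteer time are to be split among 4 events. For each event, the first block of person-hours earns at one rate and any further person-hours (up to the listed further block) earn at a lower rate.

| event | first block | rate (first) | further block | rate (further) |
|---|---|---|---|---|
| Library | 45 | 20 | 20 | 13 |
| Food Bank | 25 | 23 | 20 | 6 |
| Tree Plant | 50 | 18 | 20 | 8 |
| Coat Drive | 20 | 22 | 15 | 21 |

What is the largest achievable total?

Treat each block as its own option and order by rate: Food Bank/first 23 > Coat Drive/first 22 > Coat Drive/second 21 > Library/first 20 > Tree Plant/first 18 > Library/second 13 > Tree Plant/second 8 > Food Bank/second 6.
Food Bank first at 23: fill all 25 → 110 left.
Coat Drive/first (22): +20 → 90 left.
Coat Drive/second (21): +15 → 75 left.
Fill Library first block (45 at 20) → 30 left.
Tree Plant/first: +30 of 50 at 18; pool empty.
Total = 23×25 + 22×20 + 21×15 + 20×45 + 18×30 = 2770.

2770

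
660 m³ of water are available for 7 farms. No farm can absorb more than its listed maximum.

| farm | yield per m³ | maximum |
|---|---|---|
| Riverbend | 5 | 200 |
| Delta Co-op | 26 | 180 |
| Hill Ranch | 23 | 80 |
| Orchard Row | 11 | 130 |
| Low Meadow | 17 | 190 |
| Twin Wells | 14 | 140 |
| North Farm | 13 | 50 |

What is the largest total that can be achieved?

12580

Order the farms by yield per m³: Delta Co-op 26 > Hill Ranch 23 > Low Meadow 17 > Twin Wells 14 > North Farm 13 > Orchard Row 11 > Riverbend 5.
Delta Co-op takes 180 to reach its cap of 180 ; 480 left.
Hill Ranch: +80 to 80 (cap) ; 400 left.
Give Low Meadow 190 to hit its cap of 190 ; 210 left.
Twin Wells takes 140 to reach its cap of 140 ; 70 left.
Give North Farm 50 to hit its cap of 50 ; 20 left.
Orchard Row: +20 (room for 130) → 20. Pool exhausted.
Total = 26×180 + 23×80 + 11×20 + 17×190 + 14×140 + 13×50 = 12580.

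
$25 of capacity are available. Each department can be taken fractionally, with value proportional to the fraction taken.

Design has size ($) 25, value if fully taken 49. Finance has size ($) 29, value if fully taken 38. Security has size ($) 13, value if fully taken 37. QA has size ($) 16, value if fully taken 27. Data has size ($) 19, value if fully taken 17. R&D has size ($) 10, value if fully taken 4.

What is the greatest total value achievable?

Rank by value-to-size ratio: Security 37/13≈2.85, Design 49/25≈1.96, QA 27/16≈1.69, Finance 38/29≈1.31, Data 17/19≈0.895, R&D 4/10≈0.4.
Take all of Security (13 $, value 37) → 12 $ left.
Only 12 $ remain; take 12/25 of Design for value 49×12/25 = 23.52.
Total value = 60.52.

60.52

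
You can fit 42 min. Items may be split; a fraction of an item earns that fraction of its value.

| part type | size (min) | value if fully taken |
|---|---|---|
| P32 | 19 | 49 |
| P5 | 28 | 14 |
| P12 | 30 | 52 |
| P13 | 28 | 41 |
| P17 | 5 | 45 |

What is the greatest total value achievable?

Rank by value-to-size ratio: P17 45/5≈9, P32 49/19≈2.58, P12 52/30≈1.73, P13 41/28≈1.46, P5 14/28≈0.5.
P17: take in full, 5 min for value 45 — 37 left.
P32: take in full, 19 min for value 49 — 18 left.
18 min left: a 18/30 share of P12 gives 52×18/30 = 31.2.
Total value = 125.2.

125.2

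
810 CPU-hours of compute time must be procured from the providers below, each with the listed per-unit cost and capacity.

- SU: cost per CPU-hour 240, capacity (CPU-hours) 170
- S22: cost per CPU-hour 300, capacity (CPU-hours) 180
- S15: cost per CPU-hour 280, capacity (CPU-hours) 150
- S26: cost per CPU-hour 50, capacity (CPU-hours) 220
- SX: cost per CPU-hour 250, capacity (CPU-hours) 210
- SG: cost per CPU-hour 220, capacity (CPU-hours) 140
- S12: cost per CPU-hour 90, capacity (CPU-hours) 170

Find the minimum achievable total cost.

Fill from the cheapest provider first.
S26 (50): use full 220 ; 590 CPU-hours to go.
S12 (90): use full 170 ; 420 CPU-hours to go.
Take 140 from SG at 220 ; need 280 more.
SU at 240: take all 170 CPU-hours ; 110 still needed.
Take 110 from SX at 250 to finish.
S15, S22: unused.
Cost = 220×50 + 170×90 + 140×220 + 170×240 + 110×250 = 125400.

125400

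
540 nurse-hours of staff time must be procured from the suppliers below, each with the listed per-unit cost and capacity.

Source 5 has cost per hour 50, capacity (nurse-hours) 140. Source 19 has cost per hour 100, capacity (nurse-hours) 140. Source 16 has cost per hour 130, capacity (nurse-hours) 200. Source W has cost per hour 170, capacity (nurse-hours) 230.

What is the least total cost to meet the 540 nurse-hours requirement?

57200

Use suppliers in increasing cost order.
Take 140 from Source 5 at 50 ; need 400 more.
Source 19 at 100: take all 140 nurse-hours ; 260 still needed.
Source 16 at 130: take all 200 nurse-hours ; 60 still needed.
Take 60 from Source W at 170 to finish.
Cost = 140×50 + 140×100 + 200×130 + 60×170 = 57200.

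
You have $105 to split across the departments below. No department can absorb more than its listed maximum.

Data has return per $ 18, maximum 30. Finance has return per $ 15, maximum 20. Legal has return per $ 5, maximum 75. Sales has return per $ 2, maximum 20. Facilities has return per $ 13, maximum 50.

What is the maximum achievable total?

Highest return per $ first: Data 18 > Finance 15 > Facilities 13 > Legal 5 > Sales 2.
Give Data 30 to hit its cap of 30 → 75 left.
Finance: +20 to 20 (cap) → 55 left.
Facilities: +50 to 50 (cap) → 5 left.
Only 5 left; Legal takes them to reach 5.
Total = 18×30 + 15×20 + 5×5 + 13×50 = 1515.

1515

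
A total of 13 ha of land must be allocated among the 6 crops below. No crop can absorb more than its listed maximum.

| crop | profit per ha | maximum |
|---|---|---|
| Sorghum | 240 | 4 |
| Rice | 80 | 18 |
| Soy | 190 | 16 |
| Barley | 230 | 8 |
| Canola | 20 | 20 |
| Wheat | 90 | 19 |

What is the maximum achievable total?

Rank by profit per ha: Sorghum 240 > Barley 230 > Soy 190 > Wheat 90 > Rice 80 > Canola 20.
Give Sorghum 4 to hit its cap of 4 — 9 left.
Barley takes 8 to reach its cap of 8 — 1 left.
Soy: +1 (room for 16) → 1. Pool exhausted.
Total = 240×4 + 190×1 + 230×8 = 2990.

2990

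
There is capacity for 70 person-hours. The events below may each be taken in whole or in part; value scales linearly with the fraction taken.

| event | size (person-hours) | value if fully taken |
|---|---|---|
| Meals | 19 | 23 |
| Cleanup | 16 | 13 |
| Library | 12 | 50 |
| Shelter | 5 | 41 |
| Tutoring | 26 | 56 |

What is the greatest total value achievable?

Best value per unit of size first: Shelter 41/5≈8.2, Library 50/12≈4.17, Tutoring 56/26≈2.15, Meals 23/19≈1.21, Cleanup 13/16≈0.812.
Take all of Shelter (5 person-hours, value 41) ; 65 person-hours left.
Library: take in full, 12 person-hours for value 50 ; 53 left.
Tutoring: take in full, 26 person-hours for value 56 ; 27 left.
Take all of Meals (19 person-hours, value 23) ; 8 person-hours left.
Only 8 person-hours remain; take 8/16 of Cleanup for value 13×8/16 = 6.5.
Total value = 176.5.

176.5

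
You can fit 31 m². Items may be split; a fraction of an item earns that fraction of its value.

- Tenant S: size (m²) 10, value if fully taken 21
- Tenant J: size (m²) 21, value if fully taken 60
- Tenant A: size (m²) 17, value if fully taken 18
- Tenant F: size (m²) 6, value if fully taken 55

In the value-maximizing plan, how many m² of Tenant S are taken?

4

Best value per unit of size first: Tenant F 55/6≈9.17, Tenant J 60/21≈2.86, Tenant S 21/10≈2.1, Tenant A 18/17≈1.06.
Take all of Tenant F (6 m², value 55) ; 25 m² left.
Tenant J: take in full, 21 m² for value 60 ; 4 left.
Fill the last 4 m² with part of Tenant S: 4/10 of it earns 8.4.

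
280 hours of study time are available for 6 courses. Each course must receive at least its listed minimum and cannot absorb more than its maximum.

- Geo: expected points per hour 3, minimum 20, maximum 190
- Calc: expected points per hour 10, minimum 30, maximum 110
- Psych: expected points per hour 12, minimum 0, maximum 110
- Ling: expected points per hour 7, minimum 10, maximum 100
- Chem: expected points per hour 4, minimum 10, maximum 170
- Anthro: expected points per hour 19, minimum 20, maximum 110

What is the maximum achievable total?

3760

Meeting every minimum uses 20+30+0+10+10+20 = 90 hours, leaving 190.
Order the courses by expected points per hour: Anthro 19 > Psych 12 > Calc 10 > Ling 7 > Chem 4 > Geo 3.
Give Anthro 90 more to hit its cap of 110 ; 100 left.
Psych has room for 110 more but only 100 remain, so it gets 100.
Total = 3×20 + 10×30 + 12×100 + 7×10 + 4×10 + 19×110 = 3760.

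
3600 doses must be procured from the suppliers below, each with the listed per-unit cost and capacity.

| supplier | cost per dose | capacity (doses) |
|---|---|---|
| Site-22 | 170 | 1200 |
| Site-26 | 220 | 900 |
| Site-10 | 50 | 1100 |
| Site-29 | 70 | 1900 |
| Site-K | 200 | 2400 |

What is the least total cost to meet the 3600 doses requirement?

290000

Use suppliers in increasing cost order.
Take 1100 from Site-10 at 50 ; need 2500 more.
Site-29 (70): use full 1900 ; 600 doses to go.
Site-22 (170): take the remaining 600 ; done.
Site-K, Site-26: unused.
Cost = 1100×50 + 1900×70 + 600×170 = 290000.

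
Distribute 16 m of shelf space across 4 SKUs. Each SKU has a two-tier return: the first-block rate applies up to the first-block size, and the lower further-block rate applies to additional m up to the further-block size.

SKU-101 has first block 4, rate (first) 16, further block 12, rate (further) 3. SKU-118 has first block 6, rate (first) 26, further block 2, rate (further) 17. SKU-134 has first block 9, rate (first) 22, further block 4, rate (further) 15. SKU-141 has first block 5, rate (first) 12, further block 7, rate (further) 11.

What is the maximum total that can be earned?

Treat each block as its own option and order by rate: SKU-118/first 26 > SKU-134/first 22 > SKU-118/second 17 > SKU-101/first 16 > SKU-134/second 15 > SKU-141/first 12 > SKU-141/second 11 > SKU-101/second 3.
SKU-118/first (26): +6 → 10 left.
SKU-134/first (22): +9 → 1 left.
SKU-118 second at 17: only 1 left, fill 1.
Total = 26×6 + 22×9 + 17×1 = 371.

371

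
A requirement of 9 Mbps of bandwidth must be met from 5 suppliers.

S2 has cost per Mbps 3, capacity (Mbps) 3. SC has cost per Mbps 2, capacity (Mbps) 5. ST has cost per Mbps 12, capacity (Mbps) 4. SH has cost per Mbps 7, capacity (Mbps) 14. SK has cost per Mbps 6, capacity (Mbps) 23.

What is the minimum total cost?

25

Fill from the cheapest supplier first.
SC at 2: take all 5 Mbps → 4 still needed.
S2 at 3: take all 3 Mbps → 1 still needed.
SK at 6: take 1 of its 23 → requirement met.
SH, ST: unused.
Cost = 5×2 + 3×3 + 1×6 = 25.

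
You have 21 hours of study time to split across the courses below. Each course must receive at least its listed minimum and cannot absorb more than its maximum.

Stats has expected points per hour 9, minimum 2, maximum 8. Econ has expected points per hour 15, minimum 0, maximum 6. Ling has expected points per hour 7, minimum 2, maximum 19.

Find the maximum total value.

211

Meeting every minimum uses 2+0+2 = 4 hours, leaving 17.
Rank by expected points per hour: Econ 15 > Stats 9 > Ling 7.
Econ: +6 to 6 (cap) → 11 left.
Give Stats 6 more to hit its cap of 8 → 5 left.
Only 5 left; Ling takes them to reach 7.
Total = 9×8 + 15×6 + 7×7 = 211.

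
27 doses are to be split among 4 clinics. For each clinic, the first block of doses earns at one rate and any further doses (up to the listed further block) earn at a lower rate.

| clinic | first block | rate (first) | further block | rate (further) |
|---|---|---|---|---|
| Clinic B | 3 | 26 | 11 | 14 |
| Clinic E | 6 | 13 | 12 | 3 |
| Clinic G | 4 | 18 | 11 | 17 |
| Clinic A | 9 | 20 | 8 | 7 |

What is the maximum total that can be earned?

Order all 8 blocks by rate: Clinic B/T1 26 > Clinic A/T1 20 > Clinic G/T1 18 > Clinic G/T2 17 > Clinic B/T2 14 > Clinic E/T1 13 > Clinic A/T2 7 > Clinic E/T2 3.
Fill Clinic B T1 block (3 at 26) → 24 left.
Clinic A T1 at 20: fill all 9 → 15 left.
Clinic G/T1 (18): +4 → 11 left.
Clinic G/T2 (17): +11 → 0 left.
Total = 26×3 + 20×9 + 18×4 + 17×11 = 517.

517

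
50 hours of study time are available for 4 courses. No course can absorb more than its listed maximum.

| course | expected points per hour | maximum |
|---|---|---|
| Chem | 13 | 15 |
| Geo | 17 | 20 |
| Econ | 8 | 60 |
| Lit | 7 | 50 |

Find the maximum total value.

655

Rank by expected points per hour: Geo 17 > Chem 13 > Econ 8 > Lit 7.
Give Geo 20 to hit its cap of 20 → 30 left.
Give Chem 15 to hit its cap of 15 → 15 left.
Only 15 left; Econ takes them to reach 15.
Total = 13×15 + 17×20 + 8×15 = 655.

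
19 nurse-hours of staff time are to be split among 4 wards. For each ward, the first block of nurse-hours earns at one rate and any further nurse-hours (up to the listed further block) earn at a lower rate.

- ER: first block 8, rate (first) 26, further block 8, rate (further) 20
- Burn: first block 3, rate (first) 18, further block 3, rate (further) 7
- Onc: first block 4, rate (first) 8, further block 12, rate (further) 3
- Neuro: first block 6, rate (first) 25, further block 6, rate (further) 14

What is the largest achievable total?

Treat each block as its own option and order by rate: ER/first 26 > Neuro/first 25 > ER/second 20 > Burn/first 18 > Neuro/second 14 > Onc/first 8 > Burn/second 7 > Onc/second 3.
ER/first (26): +8 ; 11 left.
Neuro first at 25: fill all 6 ; 5 left.
ER second at 20: only 5 left, fill 5.
Total = 26×8 + 25×6 + 20×5 = 458.

458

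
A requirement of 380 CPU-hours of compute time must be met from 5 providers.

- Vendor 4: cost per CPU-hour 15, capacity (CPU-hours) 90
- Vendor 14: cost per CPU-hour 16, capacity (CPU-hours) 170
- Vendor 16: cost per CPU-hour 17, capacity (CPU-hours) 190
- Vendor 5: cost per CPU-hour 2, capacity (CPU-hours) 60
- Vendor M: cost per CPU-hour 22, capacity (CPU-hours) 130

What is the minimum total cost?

5210

Fill from the cheapest provider first.
Vendor 5 at 2: take all 60 CPU-hours ; 320 still needed.
Vendor 4 at 15: take all 90 CPU-hours ; 230 still needed.
Vendor 14 (16): use full 170 ; 60 CPU-hours to go.
Vendor 16 at 17: take 60 of its 190 ; requirement met.
Vendor M: unused.
Cost = 60×2 + 90×15 + 170×16 + 60×17 = 5210.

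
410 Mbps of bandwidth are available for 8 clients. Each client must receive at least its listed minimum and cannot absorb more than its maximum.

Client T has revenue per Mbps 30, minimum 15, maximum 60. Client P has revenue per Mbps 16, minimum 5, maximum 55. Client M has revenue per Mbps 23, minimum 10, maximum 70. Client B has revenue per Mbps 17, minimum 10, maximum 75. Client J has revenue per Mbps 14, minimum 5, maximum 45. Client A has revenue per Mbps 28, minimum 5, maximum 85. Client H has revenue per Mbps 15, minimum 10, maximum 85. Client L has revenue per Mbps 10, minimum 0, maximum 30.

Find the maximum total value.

8915

Meeting every minimum uses 15+5+10+10+5+5+10+0 = 60 Mbps, leaving 350.
Rank by revenue per Mbps: Client T 30 > Client A 28 > Client M 23 > Client B 17 > Client P 16 > Client H 15 > Client J 14 > Client L 10.
Client T takes 45 more to reach its cap of 60 ; 305 left.
Client A takes 80 more to reach its cap of 85 ; 225 left.
Client M takes 60 more to reach its cap of 70 ; 165 left.
Client B: +65 to 75 (cap) ; 100 left.
Client P: +50 to 55 (cap) ; 50 left.
Client H: +50 (room for 75) → 60. Pool exhausted.
Total = 30×60 + 16×55 + 23×70 + 17×75 + 14×5 + 28×85 + 15×60 = 8915.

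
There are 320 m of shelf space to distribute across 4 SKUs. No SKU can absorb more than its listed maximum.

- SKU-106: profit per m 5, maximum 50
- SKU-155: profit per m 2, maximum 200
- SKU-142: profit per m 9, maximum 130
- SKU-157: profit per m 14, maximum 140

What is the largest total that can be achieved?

Order the SKUs by profit per m: SKU-157 14 > SKU-142 9 > SKU-106 5 > SKU-155 2.
Give SKU-157 140 to hit its cap of 140 ; 180 left.
SKU-142: +130 to 130 (cap) ; 50 left.
SKU-106: +50 to 50 (cap) ; 0 left.
Total = 5×50 + 9×130 + 14×140 = 3380.

3380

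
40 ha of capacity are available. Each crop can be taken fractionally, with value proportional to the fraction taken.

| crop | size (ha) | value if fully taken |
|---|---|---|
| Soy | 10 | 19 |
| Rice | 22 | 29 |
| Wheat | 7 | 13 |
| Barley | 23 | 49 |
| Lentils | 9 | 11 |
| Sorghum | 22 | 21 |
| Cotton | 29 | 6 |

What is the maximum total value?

Rank by value-to-size ratio: Barley 49/23≈2.13, Soy 19/10≈1.9, Wheat 13/7≈1.86, Rice 29/22≈1.32, Lentils 11/9≈1.22, Sorghum 21/22≈0.955, Cotton 6/29≈0.207.
Barley: take in full, 23 ha for value 49 — 17 left.
Take all of Soy (10 ha, value 19) — 7 ha left.
Take all of Wheat (7 ha, value 13) — 0 ha left.
Total value = 81.

81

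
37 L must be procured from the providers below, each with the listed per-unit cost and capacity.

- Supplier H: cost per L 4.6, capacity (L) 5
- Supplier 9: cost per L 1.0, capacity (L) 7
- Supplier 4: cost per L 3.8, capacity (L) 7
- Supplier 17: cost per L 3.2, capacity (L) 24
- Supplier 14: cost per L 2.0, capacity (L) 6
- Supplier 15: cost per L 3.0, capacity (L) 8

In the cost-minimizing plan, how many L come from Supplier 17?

Use providers in increasing cost order.
Take 7 from Supplier 9 at 1.0 ; need 30 more.
Take 6 from Supplier 14 at 2.0 ; need 24 more.
Supplier 15 at 3.0: take all 8 L ; 16 still needed.
Supplier 17 (3.2): take the remaining 16 ; done.
Supplier 4, Supplier H: unused.

16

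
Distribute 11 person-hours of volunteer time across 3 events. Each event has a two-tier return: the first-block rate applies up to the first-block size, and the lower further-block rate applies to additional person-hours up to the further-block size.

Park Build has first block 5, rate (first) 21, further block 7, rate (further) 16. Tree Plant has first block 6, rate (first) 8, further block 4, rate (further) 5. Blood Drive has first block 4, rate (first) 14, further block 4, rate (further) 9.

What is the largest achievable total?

201

Order all 6 blocks by rate: Park Build/T1 21 > Park Build/T2 16 > Blood Drive/T1 14 > Blood Drive/T2 9 > Tree Plant/T1 8 > Tree Plant/T2 5.
Park Build/T1 (21): +5 — 6 left.
Park Build/T2: +6 of 7 at 16; pool empty.
Total = 21×5 + 16×6 = 201.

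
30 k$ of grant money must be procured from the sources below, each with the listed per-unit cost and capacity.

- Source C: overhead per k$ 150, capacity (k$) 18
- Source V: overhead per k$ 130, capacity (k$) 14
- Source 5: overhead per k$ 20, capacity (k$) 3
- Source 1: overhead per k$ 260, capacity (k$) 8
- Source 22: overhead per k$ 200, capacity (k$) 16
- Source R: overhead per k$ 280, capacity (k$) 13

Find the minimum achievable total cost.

3830

Fill from the cheapest source first.
Take 3 from Source 5 at 20 → need 27 more.
Source V at 130: take all 14 k$ → 13 still needed.
Source C at 150: take 13 of its 18 → requirement met.
Source 22, Source 1, Source R: unused.
Cost = 3×20 + 14×130 + 13×150 = 3830.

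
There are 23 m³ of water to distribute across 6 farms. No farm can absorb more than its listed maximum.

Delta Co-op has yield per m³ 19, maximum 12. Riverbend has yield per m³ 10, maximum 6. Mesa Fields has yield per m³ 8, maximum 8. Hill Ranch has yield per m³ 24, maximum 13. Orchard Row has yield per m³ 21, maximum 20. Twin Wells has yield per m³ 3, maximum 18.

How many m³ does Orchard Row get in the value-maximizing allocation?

Rank by yield per m³: Hill Ranch 24 > Orchard Row 21 > Delta Co-op 19 > Riverbend 10 > Mesa Fields 8 > Twin Wells 3.
Give Hill Ranch 13 to hit its cap of 13 ; 10 left.
Orchard Row has room for 20 but only 10 remain, so it gets 10.

10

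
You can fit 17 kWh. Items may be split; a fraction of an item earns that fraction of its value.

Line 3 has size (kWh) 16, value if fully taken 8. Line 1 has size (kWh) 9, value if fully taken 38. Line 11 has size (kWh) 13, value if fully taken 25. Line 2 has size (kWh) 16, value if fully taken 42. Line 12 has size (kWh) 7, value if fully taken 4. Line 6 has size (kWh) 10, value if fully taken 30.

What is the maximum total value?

62

Sort by value density: Line 1 38/9≈4.22, Line 6 30/10≈3, Line 2 42/16≈2.62, Line 11 25/13≈1.92, Line 12 4/7≈0.571, Line 3 8/16≈0.5.
All 9 kWh of Line 1 fit (value 38) — 8 remain.
Fill the last 8 kWh with part of Line 6: 8/10 of it earns 24.
Total value = 62.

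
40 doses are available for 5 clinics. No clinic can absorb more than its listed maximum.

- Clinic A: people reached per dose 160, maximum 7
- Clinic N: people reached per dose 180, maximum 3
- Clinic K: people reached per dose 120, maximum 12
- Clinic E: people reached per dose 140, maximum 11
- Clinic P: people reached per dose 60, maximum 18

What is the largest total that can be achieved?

Highest people reached per dose first: Clinic N 180 > Clinic A 160 > Clinic E 140 > Clinic K 120 > Clinic P 60.
Clinic N takes 3 to reach its cap of 3 — 37 left.
Clinic A: +7 to 7 (cap) — 30 left.
Give Clinic E 11 to hit its cap of 11 — 19 left.
Clinic K takes 12 to reach its cap of 12 — 7 left.
Clinic P: +7 (room for 18) → 7. Pool exhausted.
Total = 160×7 + 180×3 + 120×12 + 140×11 + 60×7 = 5060.

5060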